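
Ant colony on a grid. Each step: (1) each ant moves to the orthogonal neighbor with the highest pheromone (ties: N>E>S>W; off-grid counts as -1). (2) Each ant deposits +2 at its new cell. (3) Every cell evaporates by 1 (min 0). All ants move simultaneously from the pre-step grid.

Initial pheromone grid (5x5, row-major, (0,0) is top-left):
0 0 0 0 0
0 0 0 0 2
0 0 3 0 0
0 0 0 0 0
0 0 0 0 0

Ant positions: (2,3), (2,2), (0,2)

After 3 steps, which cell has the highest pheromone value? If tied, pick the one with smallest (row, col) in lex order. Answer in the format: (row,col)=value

Answer: (2,2)=6

Derivation:
Step 1: ant0:(2,3)->W->(2,2) | ant1:(2,2)->N->(1,2) | ant2:(0,2)->E->(0,3)
  grid max=4 at (2,2)
Step 2: ant0:(2,2)->N->(1,2) | ant1:(1,2)->S->(2,2) | ant2:(0,3)->E->(0,4)
  grid max=5 at (2,2)
Step 3: ant0:(1,2)->S->(2,2) | ant1:(2,2)->N->(1,2) | ant2:(0,4)->S->(1,4)
  grid max=6 at (2,2)
Final grid:
  0 0 0 0 0
  0 0 3 0 1
  0 0 6 0 0
  0 0 0 0 0
  0 0 0 0 0
Max pheromone 6 at (2,2)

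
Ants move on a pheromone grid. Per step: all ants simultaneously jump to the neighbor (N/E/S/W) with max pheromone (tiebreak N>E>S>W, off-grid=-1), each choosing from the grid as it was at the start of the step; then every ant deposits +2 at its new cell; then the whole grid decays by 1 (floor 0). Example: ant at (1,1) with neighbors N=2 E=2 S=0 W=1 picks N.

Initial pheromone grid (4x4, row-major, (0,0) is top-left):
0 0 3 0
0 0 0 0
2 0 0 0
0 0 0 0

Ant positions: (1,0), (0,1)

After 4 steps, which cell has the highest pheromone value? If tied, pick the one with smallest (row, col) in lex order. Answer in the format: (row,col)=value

Step 1: ant0:(1,0)->S->(2,0) | ant1:(0,1)->E->(0,2)
  grid max=4 at (0,2)
Step 2: ant0:(2,0)->N->(1,0) | ant1:(0,2)->E->(0,3)
  grid max=3 at (0,2)
Step 3: ant0:(1,0)->S->(2,0) | ant1:(0,3)->W->(0,2)
  grid max=4 at (0,2)
Step 4: ant0:(2,0)->N->(1,0) | ant1:(0,2)->E->(0,3)
  grid max=3 at (0,2)
Final grid:
  0 0 3 1
  1 0 0 0
  2 0 0 0
  0 0 0 0
Max pheromone 3 at (0,2)

Answer: (0,2)=3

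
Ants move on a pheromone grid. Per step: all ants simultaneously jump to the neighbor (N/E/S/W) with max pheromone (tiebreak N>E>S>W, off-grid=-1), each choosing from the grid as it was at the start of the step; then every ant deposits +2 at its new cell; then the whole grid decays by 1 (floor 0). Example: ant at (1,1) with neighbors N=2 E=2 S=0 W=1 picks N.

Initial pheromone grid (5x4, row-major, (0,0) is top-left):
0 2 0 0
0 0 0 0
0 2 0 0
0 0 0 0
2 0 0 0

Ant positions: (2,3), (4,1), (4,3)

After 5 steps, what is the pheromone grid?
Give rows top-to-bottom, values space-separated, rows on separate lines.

After step 1: ants at (1,3),(4,0),(3,3)
  0 1 0 0
  0 0 0 1
  0 1 0 0
  0 0 0 1
  3 0 0 0
After step 2: ants at (0,3),(3,0),(2,3)
  0 0 0 1
  0 0 0 0
  0 0 0 1
  1 0 0 0
  2 0 0 0
After step 3: ants at (1,3),(4,0),(1,3)
  0 0 0 0
  0 0 0 3
  0 0 0 0
  0 0 0 0
  3 0 0 0
After step 4: ants at (0,3),(3,0),(0,3)
  0 0 0 3
  0 0 0 2
  0 0 0 0
  1 0 0 0
  2 0 0 0
After step 5: ants at (1,3),(4,0),(1,3)
  0 0 0 2
  0 0 0 5
  0 0 0 0
  0 0 0 0
  3 0 0 0

0 0 0 2
0 0 0 5
0 0 0 0
0 0 0 0
3 0 0 0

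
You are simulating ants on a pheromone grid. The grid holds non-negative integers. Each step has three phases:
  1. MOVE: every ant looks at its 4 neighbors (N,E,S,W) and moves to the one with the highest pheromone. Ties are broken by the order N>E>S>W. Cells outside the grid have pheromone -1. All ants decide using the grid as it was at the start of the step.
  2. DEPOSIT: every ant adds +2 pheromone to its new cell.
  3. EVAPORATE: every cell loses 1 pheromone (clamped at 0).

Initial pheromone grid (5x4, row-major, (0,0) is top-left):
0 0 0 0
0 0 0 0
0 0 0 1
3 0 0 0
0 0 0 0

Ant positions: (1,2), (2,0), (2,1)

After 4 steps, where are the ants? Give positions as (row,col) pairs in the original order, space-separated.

Step 1: ant0:(1,2)->N->(0,2) | ant1:(2,0)->S->(3,0) | ant2:(2,1)->N->(1,1)
  grid max=4 at (3,0)
Step 2: ant0:(0,2)->E->(0,3) | ant1:(3,0)->N->(2,0) | ant2:(1,1)->N->(0,1)
  grid max=3 at (3,0)
Step 3: ant0:(0,3)->S->(1,3) | ant1:(2,0)->S->(3,0) | ant2:(0,1)->E->(0,2)
  grid max=4 at (3,0)
Step 4: ant0:(1,3)->N->(0,3) | ant1:(3,0)->N->(2,0) | ant2:(0,2)->E->(0,3)
  grid max=3 at (0,3)

(0,3) (2,0) (0,3)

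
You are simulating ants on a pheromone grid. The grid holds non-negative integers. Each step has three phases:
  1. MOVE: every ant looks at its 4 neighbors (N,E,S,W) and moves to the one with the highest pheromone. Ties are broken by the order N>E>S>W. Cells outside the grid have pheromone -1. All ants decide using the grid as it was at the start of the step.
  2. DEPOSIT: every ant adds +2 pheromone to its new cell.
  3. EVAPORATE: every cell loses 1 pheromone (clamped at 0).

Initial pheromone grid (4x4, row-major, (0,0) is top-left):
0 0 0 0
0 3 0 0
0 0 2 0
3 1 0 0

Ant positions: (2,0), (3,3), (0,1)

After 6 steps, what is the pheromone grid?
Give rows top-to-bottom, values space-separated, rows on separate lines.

After step 1: ants at (3,0),(2,3),(1,1)
  0 0 0 0
  0 4 0 0
  0 0 1 1
  4 0 0 0
After step 2: ants at (2,0),(2,2),(0,1)
  0 1 0 0
  0 3 0 0
  1 0 2 0
  3 0 0 0
After step 3: ants at (3,0),(1,2),(1,1)
  0 0 0 0
  0 4 1 0
  0 0 1 0
  4 0 0 0
After step 4: ants at (2,0),(1,1),(1,2)
  0 0 0 0
  0 5 2 0
  1 0 0 0
  3 0 0 0
After step 5: ants at (3,0),(1,2),(1,1)
  0 0 0 0
  0 6 3 0
  0 0 0 0
  4 0 0 0
After step 6: ants at (2,0),(1,1),(1,2)
  0 0 0 0
  0 7 4 0
  1 0 0 0
  3 0 0 0

0 0 0 0
0 7 4 0
1 0 0 0
3 0 0 0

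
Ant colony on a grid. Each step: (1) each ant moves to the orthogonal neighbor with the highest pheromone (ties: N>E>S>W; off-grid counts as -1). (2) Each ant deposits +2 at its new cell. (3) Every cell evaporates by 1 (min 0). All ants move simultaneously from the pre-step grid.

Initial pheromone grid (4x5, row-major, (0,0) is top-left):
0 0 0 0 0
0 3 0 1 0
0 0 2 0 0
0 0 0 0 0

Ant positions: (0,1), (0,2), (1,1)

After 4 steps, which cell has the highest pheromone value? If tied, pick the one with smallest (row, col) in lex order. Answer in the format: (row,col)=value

Answer: (1,1)=7

Derivation:
Step 1: ant0:(0,1)->S->(1,1) | ant1:(0,2)->E->(0,3) | ant2:(1,1)->N->(0,1)
  grid max=4 at (1,1)
Step 2: ant0:(1,1)->N->(0,1) | ant1:(0,3)->E->(0,4) | ant2:(0,1)->S->(1,1)
  grid max=5 at (1,1)
Step 3: ant0:(0,1)->S->(1,1) | ant1:(0,4)->S->(1,4) | ant2:(1,1)->N->(0,1)
  grid max=6 at (1,1)
Step 4: ant0:(1,1)->N->(0,1) | ant1:(1,4)->N->(0,4) | ant2:(0,1)->S->(1,1)
  grid max=7 at (1,1)
Final grid:
  0 4 0 0 1
  0 7 0 0 0
  0 0 0 0 0
  0 0 0 0 0
Max pheromone 7 at (1,1)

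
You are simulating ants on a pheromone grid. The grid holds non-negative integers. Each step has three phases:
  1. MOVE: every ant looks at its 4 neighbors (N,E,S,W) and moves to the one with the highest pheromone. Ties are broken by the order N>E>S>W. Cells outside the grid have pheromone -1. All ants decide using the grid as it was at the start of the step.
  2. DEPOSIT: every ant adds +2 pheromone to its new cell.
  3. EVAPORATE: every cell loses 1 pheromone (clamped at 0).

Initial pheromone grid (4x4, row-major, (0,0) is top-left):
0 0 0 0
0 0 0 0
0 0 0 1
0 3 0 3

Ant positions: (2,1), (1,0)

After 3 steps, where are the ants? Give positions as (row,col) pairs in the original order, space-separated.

Step 1: ant0:(2,1)->S->(3,1) | ant1:(1,0)->N->(0,0)
  grid max=4 at (3,1)
Step 2: ant0:(3,1)->N->(2,1) | ant1:(0,0)->E->(0,1)
  grid max=3 at (3,1)
Step 3: ant0:(2,1)->S->(3,1) | ant1:(0,1)->E->(0,2)
  grid max=4 at (3,1)

(3,1) (0,2)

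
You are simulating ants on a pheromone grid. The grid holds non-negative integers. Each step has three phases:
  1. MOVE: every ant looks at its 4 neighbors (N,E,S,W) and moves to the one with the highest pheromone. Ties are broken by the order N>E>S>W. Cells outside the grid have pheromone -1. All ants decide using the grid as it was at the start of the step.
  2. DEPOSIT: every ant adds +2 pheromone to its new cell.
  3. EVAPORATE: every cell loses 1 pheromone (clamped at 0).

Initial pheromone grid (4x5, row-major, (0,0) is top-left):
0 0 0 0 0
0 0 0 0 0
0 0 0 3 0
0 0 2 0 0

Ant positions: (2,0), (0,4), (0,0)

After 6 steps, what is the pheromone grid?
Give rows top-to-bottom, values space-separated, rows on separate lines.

After step 1: ants at (1,0),(1,4),(0,1)
  0 1 0 0 0
  1 0 0 0 1
  0 0 0 2 0
  0 0 1 0 0
After step 2: ants at (0,0),(0,4),(0,2)
  1 0 1 0 1
  0 0 0 0 0
  0 0 0 1 0
  0 0 0 0 0
After step 3: ants at (0,1),(1,4),(0,3)
  0 1 0 1 0
  0 0 0 0 1
  0 0 0 0 0
  0 0 0 0 0
After step 4: ants at (0,2),(0,4),(0,4)
  0 0 1 0 3
  0 0 0 0 0
  0 0 0 0 0
  0 0 0 0 0
After step 5: ants at (0,3),(1,4),(1,4)
  0 0 0 1 2
  0 0 0 0 3
  0 0 0 0 0
  0 0 0 0 0
After step 6: ants at (0,4),(0,4),(0,4)
  0 0 0 0 7
  0 0 0 0 2
  0 0 0 0 0
  0 0 0 0 0

0 0 0 0 7
0 0 0 0 2
0 0 0 0 0
0 0 0 0 0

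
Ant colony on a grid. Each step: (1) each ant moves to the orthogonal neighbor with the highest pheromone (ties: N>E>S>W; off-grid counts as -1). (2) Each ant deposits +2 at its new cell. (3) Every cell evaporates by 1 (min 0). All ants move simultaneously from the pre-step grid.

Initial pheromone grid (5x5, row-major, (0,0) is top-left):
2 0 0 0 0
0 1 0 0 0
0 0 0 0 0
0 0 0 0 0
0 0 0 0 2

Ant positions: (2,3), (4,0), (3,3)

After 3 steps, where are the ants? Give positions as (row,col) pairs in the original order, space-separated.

Step 1: ant0:(2,3)->N->(1,3) | ant1:(4,0)->N->(3,0) | ant2:(3,3)->N->(2,3)
  grid max=1 at (0,0)
Step 2: ant0:(1,3)->S->(2,3) | ant1:(3,0)->N->(2,0) | ant2:(2,3)->N->(1,3)
  grid max=2 at (1,3)
Step 3: ant0:(2,3)->N->(1,3) | ant1:(2,0)->N->(1,0) | ant2:(1,3)->S->(2,3)
  grid max=3 at (1,3)

(1,3) (1,0) (2,3)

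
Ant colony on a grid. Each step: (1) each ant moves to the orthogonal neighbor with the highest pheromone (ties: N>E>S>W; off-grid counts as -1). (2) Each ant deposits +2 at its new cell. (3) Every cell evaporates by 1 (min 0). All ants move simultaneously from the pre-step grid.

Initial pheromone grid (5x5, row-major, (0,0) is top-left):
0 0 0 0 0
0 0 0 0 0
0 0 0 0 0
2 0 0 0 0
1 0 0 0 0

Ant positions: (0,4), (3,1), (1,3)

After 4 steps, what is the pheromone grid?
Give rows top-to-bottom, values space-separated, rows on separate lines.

After step 1: ants at (1,4),(3,0),(0,3)
  0 0 0 1 0
  0 0 0 0 1
  0 0 0 0 0
  3 0 0 0 0
  0 0 0 0 0
After step 2: ants at (0,4),(2,0),(0,4)
  0 0 0 0 3
  0 0 0 0 0
  1 0 0 0 0
  2 0 0 0 0
  0 0 0 0 0
After step 3: ants at (1,4),(3,0),(1,4)
  0 0 0 0 2
  0 0 0 0 3
  0 0 0 0 0
  3 0 0 0 0
  0 0 0 0 0
After step 4: ants at (0,4),(2,0),(0,4)
  0 0 0 0 5
  0 0 0 0 2
  1 0 0 0 0
  2 0 0 0 0
  0 0 0 0 0

0 0 0 0 5
0 0 0 0 2
1 0 0 0 0
2 0 0 0 0
0 0 0 0 0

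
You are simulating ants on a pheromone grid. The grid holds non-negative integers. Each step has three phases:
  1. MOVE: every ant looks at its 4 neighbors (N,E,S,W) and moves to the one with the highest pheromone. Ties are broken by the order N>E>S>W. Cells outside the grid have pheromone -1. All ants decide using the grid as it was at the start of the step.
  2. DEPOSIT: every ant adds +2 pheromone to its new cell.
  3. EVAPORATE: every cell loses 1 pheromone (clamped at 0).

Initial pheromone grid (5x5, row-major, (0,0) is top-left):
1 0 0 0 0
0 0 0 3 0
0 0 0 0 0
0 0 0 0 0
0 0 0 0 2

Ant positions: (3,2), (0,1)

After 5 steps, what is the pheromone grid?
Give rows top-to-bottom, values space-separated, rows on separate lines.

After step 1: ants at (2,2),(0,0)
  2 0 0 0 0
  0 0 0 2 0
  0 0 1 0 0
  0 0 0 0 0
  0 0 0 0 1
After step 2: ants at (1,2),(0,1)
  1 1 0 0 0
  0 0 1 1 0
  0 0 0 0 0
  0 0 0 0 0
  0 0 0 0 0
After step 3: ants at (1,3),(0,0)
  2 0 0 0 0
  0 0 0 2 0
  0 0 0 0 0
  0 0 0 0 0
  0 0 0 0 0
After step 4: ants at (0,3),(0,1)
  1 1 0 1 0
  0 0 0 1 0
  0 0 0 0 0
  0 0 0 0 0
  0 0 0 0 0
After step 5: ants at (1,3),(0,0)
  2 0 0 0 0
  0 0 0 2 0
  0 0 0 0 0
  0 0 0 0 0
  0 0 0 0 0

2 0 0 0 0
0 0 0 2 0
0 0 0 0 0
0 0 0 0 0
0 0 0 0 0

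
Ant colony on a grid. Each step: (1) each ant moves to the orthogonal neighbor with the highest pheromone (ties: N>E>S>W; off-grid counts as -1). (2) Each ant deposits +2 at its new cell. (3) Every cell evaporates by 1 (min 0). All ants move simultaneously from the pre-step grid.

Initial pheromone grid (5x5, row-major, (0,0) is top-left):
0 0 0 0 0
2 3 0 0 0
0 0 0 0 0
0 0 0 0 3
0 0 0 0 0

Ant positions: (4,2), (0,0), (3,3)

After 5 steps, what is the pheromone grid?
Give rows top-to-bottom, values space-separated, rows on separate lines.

After step 1: ants at (3,2),(1,0),(3,4)
  0 0 0 0 0
  3 2 0 0 0
  0 0 0 0 0
  0 0 1 0 4
  0 0 0 0 0
After step 2: ants at (2,2),(1,1),(2,4)
  0 0 0 0 0
  2 3 0 0 0
  0 0 1 0 1
  0 0 0 0 3
  0 0 0 0 0
After step 3: ants at (1,2),(1,0),(3,4)
  0 0 0 0 0
  3 2 1 0 0
  0 0 0 0 0
  0 0 0 0 4
  0 0 0 0 0
After step 4: ants at (1,1),(1,1),(2,4)
  0 0 0 0 0
  2 5 0 0 0
  0 0 0 0 1
  0 0 0 0 3
  0 0 0 0 0
After step 5: ants at (1,0),(1,0),(3,4)
  0 0 0 0 0
  5 4 0 0 0
  0 0 0 0 0
  0 0 0 0 4
  0 0 0 0 0

0 0 0 0 0
5 4 0 0 0
0 0 0 0 0
0 0 0 0 4
0 0 0 0 0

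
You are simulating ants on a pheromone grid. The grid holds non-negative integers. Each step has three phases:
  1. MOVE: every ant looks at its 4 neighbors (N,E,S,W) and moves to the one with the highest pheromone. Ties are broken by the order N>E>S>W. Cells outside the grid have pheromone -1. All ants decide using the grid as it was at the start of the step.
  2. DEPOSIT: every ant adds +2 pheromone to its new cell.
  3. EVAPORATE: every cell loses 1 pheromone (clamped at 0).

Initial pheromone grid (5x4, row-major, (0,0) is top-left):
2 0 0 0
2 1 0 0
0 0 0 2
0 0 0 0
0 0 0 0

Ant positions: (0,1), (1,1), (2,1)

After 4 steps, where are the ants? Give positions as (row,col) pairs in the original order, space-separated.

Step 1: ant0:(0,1)->W->(0,0) | ant1:(1,1)->W->(1,0) | ant2:(2,1)->N->(1,1)
  grid max=3 at (0,0)
Step 2: ant0:(0,0)->S->(1,0) | ant1:(1,0)->N->(0,0) | ant2:(1,1)->W->(1,0)
  grid max=6 at (1,0)
Step 3: ant0:(1,0)->N->(0,0) | ant1:(0,0)->S->(1,0) | ant2:(1,0)->N->(0,0)
  grid max=7 at (0,0)
Step 4: ant0:(0,0)->S->(1,0) | ant1:(1,0)->N->(0,0) | ant2:(0,0)->S->(1,0)
  grid max=10 at (1,0)

(1,0) (0,0) (1,0)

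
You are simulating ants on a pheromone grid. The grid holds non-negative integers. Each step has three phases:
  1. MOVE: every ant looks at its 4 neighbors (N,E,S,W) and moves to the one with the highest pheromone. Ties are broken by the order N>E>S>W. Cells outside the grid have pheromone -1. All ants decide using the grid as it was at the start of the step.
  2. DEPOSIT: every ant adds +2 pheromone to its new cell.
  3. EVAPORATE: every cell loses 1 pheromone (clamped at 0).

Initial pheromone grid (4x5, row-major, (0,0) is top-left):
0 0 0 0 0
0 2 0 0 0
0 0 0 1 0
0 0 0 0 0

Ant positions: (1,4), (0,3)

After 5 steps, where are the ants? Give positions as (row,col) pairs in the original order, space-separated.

Step 1: ant0:(1,4)->N->(0,4) | ant1:(0,3)->E->(0,4)
  grid max=3 at (0,4)
Step 2: ant0:(0,4)->S->(1,4) | ant1:(0,4)->S->(1,4)
  grid max=3 at (1,4)
Step 3: ant0:(1,4)->N->(0,4) | ant1:(1,4)->N->(0,4)
  grid max=5 at (0,4)
Step 4: ant0:(0,4)->S->(1,4) | ant1:(0,4)->S->(1,4)
  grid max=5 at (1,4)
Step 5: ant0:(1,4)->N->(0,4) | ant1:(1,4)->N->(0,4)
  grid max=7 at (0,4)

(0,4) (0,4)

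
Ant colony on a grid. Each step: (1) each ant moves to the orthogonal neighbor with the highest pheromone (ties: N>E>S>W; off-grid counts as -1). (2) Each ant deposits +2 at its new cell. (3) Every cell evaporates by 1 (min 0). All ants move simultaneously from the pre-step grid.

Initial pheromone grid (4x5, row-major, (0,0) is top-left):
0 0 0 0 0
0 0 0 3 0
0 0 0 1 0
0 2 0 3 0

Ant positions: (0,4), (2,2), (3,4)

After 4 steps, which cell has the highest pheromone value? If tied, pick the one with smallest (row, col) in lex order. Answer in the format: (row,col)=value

Answer: (3,3)=9

Derivation:
Step 1: ant0:(0,4)->S->(1,4) | ant1:(2,2)->E->(2,3) | ant2:(3,4)->W->(3,3)
  grid max=4 at (3,3)
Step 2: ant0:(1,4)->W->(1,3) | ant1:(2,3)->S->(3,3) | ant2:(3,3)->N->(2,3)
  grid max=5 at (3,3)
Step 3: ant0:(1,3)->S->(2,3) | ant1:(3,3)->N->(2,3) | ant2:(2,3)->S->(3,3)
  grid max=6 at (2,3)
Step 4: ant0:(2,3)->S->(3,3) | ant1:(2,3)->S->(3,3) | ant2:(3,3)->N->(2,3)
  grid max=9 at (3,3)
Final grid:
  0 0 0 0 0
  0 0 0 1 0
  0 0 0 7 0
  0 0 0 9 0
Max pheromone 9 at (3,3)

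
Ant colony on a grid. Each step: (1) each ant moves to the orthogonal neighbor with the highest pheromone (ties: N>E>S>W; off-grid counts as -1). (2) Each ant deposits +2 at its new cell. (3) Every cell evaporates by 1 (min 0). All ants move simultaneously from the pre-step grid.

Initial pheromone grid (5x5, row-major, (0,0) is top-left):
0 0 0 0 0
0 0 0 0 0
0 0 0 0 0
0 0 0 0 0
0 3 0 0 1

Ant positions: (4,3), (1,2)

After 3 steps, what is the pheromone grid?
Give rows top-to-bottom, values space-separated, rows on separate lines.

After step 1: ants at (4,4),(0,2)
  0 0 1 0 0
  0 0 0 0 0
  0 0 0 0 0
  0 0 0 0 0
  0 2 0 0 2
After step 2: ants at (3,4),(0,3)
  0 0 0 1 0
  0 0 0 0 0
  0 0 0 0 0
  0 0 0 0 1
  0 1 0 0 1
After step 3: ants at (4,4),(0,4)
  0 0 0 0 1
  0 0 0 0 0
  0 0 0 0 0
  0 0 0 0 0
  0 0 0 0 2

0 0 0 0 1
0 0 0 0 0
0 0 0 0 0
0 0 0 0 0
0 0 0 0 2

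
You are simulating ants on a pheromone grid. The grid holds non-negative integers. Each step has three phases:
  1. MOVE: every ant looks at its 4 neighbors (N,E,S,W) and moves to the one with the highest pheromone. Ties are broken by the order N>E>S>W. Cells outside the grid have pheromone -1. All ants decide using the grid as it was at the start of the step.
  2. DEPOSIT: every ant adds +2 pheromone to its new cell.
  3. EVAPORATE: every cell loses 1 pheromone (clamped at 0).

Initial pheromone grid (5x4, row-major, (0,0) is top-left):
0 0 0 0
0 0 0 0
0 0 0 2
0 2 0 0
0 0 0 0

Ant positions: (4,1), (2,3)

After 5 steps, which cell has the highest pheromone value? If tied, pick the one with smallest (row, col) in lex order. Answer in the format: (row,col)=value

Answer: (3,1)=3

Derivation:
Step 1: ant0:(4,1)->N->(3,1) | ant1:(2,3)->N->(1,3)
  grid max=3 at (3,1)
Step 2: ant0:(3,1)->N->(2,1) | ant1:(1,3)->S->(2,3)
  grid max=2 at (2,3)
Step 3: ant0:(2,1)->S->(3,1) | ant1:(2,3)->N->(1,3)
  grid max=3 at (3,1)
Step 4: ant0:(3,1)->N->(2,1) | ant1:(1,3)->S->(2,3)
  grid max=2 at (2,3)
Step 5: ant0:(2,1)->S->(3,1) | ant1:(2,3)->N->(1,3)
  grid max=3 at (3,1)
Final grid:
  0 0 0 0
  0 0 0 1
  0 0 0 1
  0 3 0 0
  0 0 0 0
Max pheromone 3 at (3,1)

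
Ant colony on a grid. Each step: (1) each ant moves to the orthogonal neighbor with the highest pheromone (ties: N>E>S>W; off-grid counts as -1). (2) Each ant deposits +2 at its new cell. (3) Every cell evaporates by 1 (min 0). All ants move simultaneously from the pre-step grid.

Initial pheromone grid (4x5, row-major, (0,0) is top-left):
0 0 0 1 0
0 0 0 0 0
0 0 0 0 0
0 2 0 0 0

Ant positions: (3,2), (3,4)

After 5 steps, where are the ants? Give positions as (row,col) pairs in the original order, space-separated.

Step 1: ant0:(3,2)->W->(3,1) | ant1:(3,4)->N->(2,4)
  grid max=3 at (3,1)
Step 2: ant0:(3,1)->N->(2,1) | ant1:(2,4)->N->(1,4)
  grid max=2 at (3,1)
Step 3: ant0:(2,1)->S->(3,1) | ant1:(1,4)->N->(0,4)
  grid max=3 at (3,1)
Step 4: ant0:(3,1)->N->(2,1) | ant1:(0,4)->S->(1,4)
  grid max=2 at (3,1)
Step 5: ant0:(2,1)->S->(3,1) | ant1:(1,4)->N->(0,4)
  grid max=3 at (3,1)

(3,1) (0,4)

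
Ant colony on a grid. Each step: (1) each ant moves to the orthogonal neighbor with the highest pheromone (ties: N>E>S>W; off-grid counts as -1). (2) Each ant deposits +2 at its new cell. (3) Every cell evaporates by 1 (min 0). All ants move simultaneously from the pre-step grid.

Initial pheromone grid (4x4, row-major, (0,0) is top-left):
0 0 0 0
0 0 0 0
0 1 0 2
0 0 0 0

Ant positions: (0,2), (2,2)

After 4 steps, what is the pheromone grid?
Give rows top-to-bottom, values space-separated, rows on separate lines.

After step 1: ants at (0,3),(2,3)
  0 0 0 1
  0 0 0 0
  0 0 0 3
  0 0 0 0
After step 2: ants at (1,3),(1,3)
  0 0 0 0
  0 0 0 3
  0 0 0 2
  0 0 0 0
After step 3: ants at (2,3),(2,3)
  0 0 0 0
  0 0 0 2
  0 0 0 5
  0 0 0 0
After step 4: ants at (1,3),(1,3)
  0 0 0 0
  0 0 0 5
  0 0 0 4
  0 0 0 0

0 0 0 0
0 0 0 5
0 0 0 4
0 0 0 0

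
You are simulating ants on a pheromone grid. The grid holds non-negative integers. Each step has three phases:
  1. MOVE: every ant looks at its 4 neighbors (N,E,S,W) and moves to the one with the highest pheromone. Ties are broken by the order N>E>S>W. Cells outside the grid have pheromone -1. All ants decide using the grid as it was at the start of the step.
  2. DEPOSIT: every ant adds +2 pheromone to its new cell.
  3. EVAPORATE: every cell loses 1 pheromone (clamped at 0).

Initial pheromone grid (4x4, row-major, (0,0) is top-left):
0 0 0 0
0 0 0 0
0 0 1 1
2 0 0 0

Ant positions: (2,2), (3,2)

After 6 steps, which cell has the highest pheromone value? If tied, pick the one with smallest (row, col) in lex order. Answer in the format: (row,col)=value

Answer: (2,2)=7

Derivation:
Step 1: ant0:(2,2)->E->(2,3) | ant1:(3,2)->N->(2,2)
  grid max=2 at (2,2)
Step 2: ant0:(2,3)->W->(2,2) | ant1:(2,2)->E->(2,3)
  grid max=3 at (2,2)
Step 3: ant0:(2,2)->E->(2,3) | ant1:(2,3)->W->(2,2)
  grid max=4 at (2,2)
Step 4: ant0:(2,3)->W->(2,2) | ant1:(2,2)->E->(2,3)
  grid max=5 at (2,2)
Step 5: ant0:(2,2)->E->(2,3) | ant1:(2,3)->W->(2,2)
  grid max=6 at (2,2)
Step 6: ant0:(2,3)->W->(2,2) | ant1:(2,2)->E->(2,3)
  grid max=7 at (2,2)
Final grid:
  0 0 0 0
  0 0 0 0
  0 0 7 7
  0 0 0 0
Max pheromone 7 at (2,2)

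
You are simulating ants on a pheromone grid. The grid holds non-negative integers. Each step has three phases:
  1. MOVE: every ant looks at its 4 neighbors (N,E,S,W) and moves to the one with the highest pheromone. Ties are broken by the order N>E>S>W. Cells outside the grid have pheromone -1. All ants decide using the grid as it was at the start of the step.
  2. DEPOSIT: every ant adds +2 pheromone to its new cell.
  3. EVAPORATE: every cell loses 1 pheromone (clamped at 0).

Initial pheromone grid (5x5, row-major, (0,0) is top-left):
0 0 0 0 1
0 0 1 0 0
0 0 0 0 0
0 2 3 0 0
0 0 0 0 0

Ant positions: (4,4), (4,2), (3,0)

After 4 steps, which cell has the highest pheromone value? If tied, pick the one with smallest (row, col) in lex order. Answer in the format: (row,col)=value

Answer: (3,2)=7

Derivation:
Step 1: ant0:(4,4)->N->(3,4) | ant1:(4,2)->N->(3,2) | ant2:(3,0)->E->(3,1)
  grid max=4 at (3,2)
Step 2: ant0:(3,4)->N->(2,4) | ant1:(3,2)->W->(3,1) | ant2:(3,1)->E->(3,2)
  grid max=5 at (3,2)
Step 3: ant0:(2,4)->N->(1,4) | ant1:(3,1)->E->(3,2) | ant2:(3,2)->W->(3,1)
  grid max=6 at (3,2)
Step 4: ant0:(1,4)->N->(0,4) | ant1:(3,2)->W->(3,1) | ant2:(3,1)->E->(3,2)
  grid max=7 at (3,2)
Final grid:
  0 0 0 0 1
  0 0 0 0 0
  0 0 0 0 0
  0 6 7 0 0
  0 0 0 0 0
Max pheromone 7 at (3,2)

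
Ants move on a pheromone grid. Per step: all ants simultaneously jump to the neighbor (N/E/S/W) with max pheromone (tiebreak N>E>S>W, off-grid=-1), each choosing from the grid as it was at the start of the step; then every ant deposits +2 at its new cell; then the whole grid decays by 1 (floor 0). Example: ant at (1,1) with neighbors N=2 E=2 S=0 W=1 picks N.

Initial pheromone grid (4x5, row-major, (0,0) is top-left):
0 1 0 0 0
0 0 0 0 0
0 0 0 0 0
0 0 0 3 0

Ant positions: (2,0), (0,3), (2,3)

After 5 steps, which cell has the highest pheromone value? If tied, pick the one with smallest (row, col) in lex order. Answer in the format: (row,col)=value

Step 1: ant0:(2,0)->N->(1,0) | ant1:(0,3)->E->(0,4) | ant2:(2,3)->S->(3,3)
  grid max=4 at (3,3)
Step 2: ant0:(1,0)->N->(0,0) | ant1:(0,4)->S->(1,4) | ant2:(3,3)->N->(2,3)
  grid max=3 at (3,3)
Step 3: ant0:(0,0)->E->(0,1) | ant1:(1,4)->N->(0,4) | ant2:(2,3)->S->(3,3)
  grid max=4 at (3,3)
Step 4: ant0:(0,1)->E->(0,2) | ant1:(0,4)->S->(1,4) | ant2:(3,3)->N->(2,3)
  grid max=3 at (3,3)
Step 5: ant0:(0,2)->E->(0,3) | ant1:(1,4)->N->(0,4) | ant2:(2,3)->S->(3,3)
  grid max=4 at (3,3)
Final grid:
  0 0 0 1 1
  0 0 0 0 0
  0 0 0 0 0
  0 0 0 4 0
Max pheromone 4 at (3,3)

Answer: (3,3)=4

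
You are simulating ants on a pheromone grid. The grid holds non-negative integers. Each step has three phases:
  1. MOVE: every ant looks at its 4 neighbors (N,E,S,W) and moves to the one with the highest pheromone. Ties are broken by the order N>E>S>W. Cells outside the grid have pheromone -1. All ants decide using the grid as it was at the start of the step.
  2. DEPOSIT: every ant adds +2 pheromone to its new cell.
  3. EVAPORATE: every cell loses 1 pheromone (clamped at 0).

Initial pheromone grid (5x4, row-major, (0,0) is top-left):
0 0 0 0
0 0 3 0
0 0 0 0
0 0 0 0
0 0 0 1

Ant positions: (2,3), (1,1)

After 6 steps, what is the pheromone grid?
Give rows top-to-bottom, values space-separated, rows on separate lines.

After step 1: ants at (1,3),(1,2)
  0 0 0 0
  0 0 4 1
  0 0 0 0
  0 0 0 0
  0 0 0 0
After step 2: ants at (1,2),(1,3)
  0 0 0 0
  0 0 5 2
  0 0 0 0
  0 0 0 0
  0 0 0 0
After step 3: ants at (1,3),(1,2)
  0 0 0 0
  0 0 6 3
  0 0 0 0
  0 0 0 0
  0 0 0 0
After step 4: ants at (1,2),(1,3)
  0 0 0 0
  0 0 7 4
  0 0 0 0
  0 0 0 0
  0 0 0 0
After step 5: ants at (1,3),(1,2)
  0 0 0 0
  0 0 8 5
  0 0 0 0
  0 0 0 0
  0 0 0 0
After step 6: ants at (1,2),(1,3)
  0 0 0 0
  0 0 9 6
  0 0 0 0
  0 0 0 0
  0 0 0 0

0 0 0 0
0 0 9 6
0 0 0 0
0 0 0 0
0 0 0 0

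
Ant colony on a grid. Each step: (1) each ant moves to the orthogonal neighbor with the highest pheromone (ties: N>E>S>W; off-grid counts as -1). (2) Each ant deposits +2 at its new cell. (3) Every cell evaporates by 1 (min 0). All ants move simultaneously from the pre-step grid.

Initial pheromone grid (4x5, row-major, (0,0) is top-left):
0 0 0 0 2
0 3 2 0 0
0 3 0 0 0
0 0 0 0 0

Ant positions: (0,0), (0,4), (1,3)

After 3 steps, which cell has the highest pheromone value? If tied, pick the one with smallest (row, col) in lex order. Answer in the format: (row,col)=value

Answer: (1,2)=5

Derivation:
Step 1: ant0:(0,0)->E->(0,1) | ant1:(0,4)->S->(1,4) | ant2:(1,3)->W->(1,2)
  grid max=3 at (1,2)
Step 2: ant0:(0,1)->S->(1,1) | ant1:(1,4)->N->(0,4) | ant2:(1,2)->W->(1,1)
  grid max=5 at (1,1)
Step 3: ant0:(1,1)->E->(1,2) | ant1:(0,4)->S->(1,4) | ant2:(1,1)->E->(1,2)
  grid max=5 at (1,2)
Final grid:
  0 0 0 0 1
  0 4 5 0 1
  0 0 0 0 0
  0 0 0 0 0
Max pheromone 5 at (1,2)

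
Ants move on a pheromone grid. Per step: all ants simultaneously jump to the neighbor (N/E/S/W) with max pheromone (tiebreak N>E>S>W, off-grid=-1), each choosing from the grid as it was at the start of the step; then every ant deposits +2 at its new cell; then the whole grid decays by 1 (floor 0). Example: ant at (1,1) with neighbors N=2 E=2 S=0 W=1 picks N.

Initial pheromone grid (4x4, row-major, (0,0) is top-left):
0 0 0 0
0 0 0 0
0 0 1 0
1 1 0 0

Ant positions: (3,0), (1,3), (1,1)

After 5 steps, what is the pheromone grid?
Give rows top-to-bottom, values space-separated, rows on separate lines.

After step 1: ants at (3,1),(0,3),(0,1)
  0 1 0 1
  0 0 0 0
  0 0 0 0
  0 2 0 0
After step 2: ants at (2,1),(1,3),(0,2)
  0 0 1 0
  0 0 0 1
  0 1 0 0
  0 1 0 0
After step 3: ants at (3,1),(0,3),(0,3)
  0 0 0 3
  0 0 0 0
  0 0 0 0
  0 2 0 0
After step 4: ants at (2,1),(1,3),(1,3)
  0 0 0 2
  0 0 0 3
  0 1 0 0
  0 1 0 0
After step 5: ants at (3,1),(0,3),(0,3)
  0 0 0 5
  0 0 0 2
  0 0 0 0
  0 2 0 0

0 0 0 5
0 0 0 2
0 0 0 0
0 2 0 0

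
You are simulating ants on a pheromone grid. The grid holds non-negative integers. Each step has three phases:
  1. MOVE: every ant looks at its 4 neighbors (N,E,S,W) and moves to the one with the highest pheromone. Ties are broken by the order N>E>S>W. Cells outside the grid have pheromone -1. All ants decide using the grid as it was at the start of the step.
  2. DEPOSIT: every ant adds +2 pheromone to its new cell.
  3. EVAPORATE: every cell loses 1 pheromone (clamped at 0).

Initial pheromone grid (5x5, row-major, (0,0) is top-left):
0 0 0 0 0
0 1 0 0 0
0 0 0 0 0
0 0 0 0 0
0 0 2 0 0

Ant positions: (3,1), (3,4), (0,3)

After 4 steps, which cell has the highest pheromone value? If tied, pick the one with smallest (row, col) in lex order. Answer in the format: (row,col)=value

Answer: (1,4)=5

Derivation:
Step 1: ant0:(3,1)->N->(2,1) | ant1:(3,4)->N->(2,4) | ant2:(0,3)->E->(0,4)
  grid max=1 at (0,4)
Step 2: ant0:(2,1)->N->(1,1) | ant1:(2,4)->N->(1,4) | ant2:(0,4)->S->(1,4)
  grid max=3 at (1,4)
Step 3: ant0:(1,1)->N->(0,1) | ant1:(1,4)->N->(0,4) | ant2:(1,4)->N->(0,4)
  grid max=3 at (0,4)
Step 4: ant0:(0,1)->E->(0,2) | ant1:(0,4)->S->(1,4) | ant2:(0,4)->S->(1,4)
  grid max=5 at (1,4)
Final grid:
  0 0 1 0 2
  0 0 0 0 5
  0 0 0 0 0
  0 0 0 0 0
  0 0 0 0 0
Max pheromone 5 at (1,4)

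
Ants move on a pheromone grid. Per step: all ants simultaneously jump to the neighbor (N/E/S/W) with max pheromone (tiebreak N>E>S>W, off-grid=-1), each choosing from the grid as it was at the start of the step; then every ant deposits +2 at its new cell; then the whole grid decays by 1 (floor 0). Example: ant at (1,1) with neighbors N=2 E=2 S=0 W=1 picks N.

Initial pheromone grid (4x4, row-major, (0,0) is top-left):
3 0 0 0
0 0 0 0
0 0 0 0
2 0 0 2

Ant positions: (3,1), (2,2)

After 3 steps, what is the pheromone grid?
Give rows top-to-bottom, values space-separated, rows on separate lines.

After step 1: ants at (3,0),(1,2)
  2 0 0 0
  0 0 1 0
  0 0 0 0
  3 0 0 1
After step 2: ants at (2,0),(0,2)
  1 0 1 0
  0 0 0 0
  1 0 0 0
  2 0 0 0
After step 3: ants at (3,0),(0,3)
  0 0 0 1
  0 0 0 0
  0 0 0 0
  3 0 0 0

0 0 0 1
0 0 0 0
0 0 0 0
3 0 0 0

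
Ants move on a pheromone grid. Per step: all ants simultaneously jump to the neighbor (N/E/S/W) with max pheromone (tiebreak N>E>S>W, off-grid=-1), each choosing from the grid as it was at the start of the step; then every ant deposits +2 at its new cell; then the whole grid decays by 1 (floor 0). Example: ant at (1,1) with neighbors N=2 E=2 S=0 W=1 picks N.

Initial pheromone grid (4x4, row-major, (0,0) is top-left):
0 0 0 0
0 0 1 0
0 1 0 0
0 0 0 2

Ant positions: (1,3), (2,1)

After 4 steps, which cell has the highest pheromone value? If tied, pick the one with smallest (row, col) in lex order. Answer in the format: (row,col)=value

Answer: (1,2)=5

Derivation:
Step 1: ant0:(1,3)->W->(1,2) | ant1:(2,1)->N->(1,1)
  grid max=2 at (1,2)
Step 2: ant0:(1,2)->W->(1,1) | ant1:(1,1)->E->(1,2)
  grid max=3 at (1,2)
Step 3: ant0:(1,1)->E->(1,2) | ant1:(1,2)->W->(1,1)
  grid max=4 at (1,2)
Step 4: ant0:(1,2)->W->(1,1) | ant1:(1,1)->E->(1,2)
  grid max=5 at (1,2)
Final grid:
  0 0 0 0
  0 4 5 0
  0 0 0 0
  0 0 0 0
Max pheromone 5 at (1,2)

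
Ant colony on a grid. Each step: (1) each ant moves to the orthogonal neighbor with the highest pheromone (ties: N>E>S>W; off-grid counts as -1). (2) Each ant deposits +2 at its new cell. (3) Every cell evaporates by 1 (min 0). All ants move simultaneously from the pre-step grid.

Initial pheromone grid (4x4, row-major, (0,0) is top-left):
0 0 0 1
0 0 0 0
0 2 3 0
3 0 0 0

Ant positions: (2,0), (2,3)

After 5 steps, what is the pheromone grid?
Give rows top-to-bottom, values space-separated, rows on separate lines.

After step 1: ants at (3,0),(2,2)
  0 0 0 0
  0 0 0 0
  0 1 4 0
  4 0 0 0
After step 2: ants at (2,0),(2,1)
  0 0 0 0
  0 0 0 0
  1 2 3 0
  3 0 0 0
After step 3: ants at (3,0),(2,2)
  0 0 0 0
  0 0 0 0
  0 1 4 0
  4 0 0 0
After step 4: ants at (2,0),(2,1)
  0 0 0 0
  0 0 0 0
  1 2 3 0
  3 0 0 0
After step 5: ants at (3,0),(2,2)
  0 0 0 0
  0 0 0 0
  0 1 4 0
  4 0 0 0

0 0 0 0
0 0 0 0
0 1 4 0
4 0 0 0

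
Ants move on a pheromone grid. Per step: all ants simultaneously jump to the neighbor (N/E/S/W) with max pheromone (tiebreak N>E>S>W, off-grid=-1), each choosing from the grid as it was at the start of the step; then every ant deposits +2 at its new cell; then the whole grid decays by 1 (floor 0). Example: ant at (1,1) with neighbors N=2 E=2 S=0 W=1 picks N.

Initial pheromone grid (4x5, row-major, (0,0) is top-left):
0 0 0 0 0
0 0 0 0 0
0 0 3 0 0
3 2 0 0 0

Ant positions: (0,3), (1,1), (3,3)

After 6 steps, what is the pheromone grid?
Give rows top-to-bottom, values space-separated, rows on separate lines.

After step 1: ants at (0,4),(0,1),(2,3)
  0 1 0 0 1
  0 0 0 0 0
  0 0 2 1 0
  2 1 0 0 0
After step 2: ants at (1,4),(0,2),(2,2)
  0 0 1 0 0
  0 0 0 0 1
  0 0 3 0 0
  1 0 0 0 0
After step 3: ants at (0,4),(0,3),(1,2)
  0 0 0 1 1
  0 0 1 0 0
  0 0 2 0 0
  0 0 0 0 0
After step 4: ants at (0,3),(0,4),(2,2)
  0 0 0 2 2
  0 0 0 0 0
  0 0 3 0 0
  0 0 0 0 0
After step 5: ants at (0,4),(0,3),(1,2)
  0 0 0 3 3
  0 0 1 0 0
  0 0 2 0 0
  0 0 0 0 0
After step 6: ants at (0,3),(0,4),(2,2)
  0 0 0 4 4
  0 0 0 0 0
  0 0 3 0 0
  0 0 0 0 0

0 0 0 4 4
0 0 0 0 0
0 0 3 0 0
0 0 0 0 0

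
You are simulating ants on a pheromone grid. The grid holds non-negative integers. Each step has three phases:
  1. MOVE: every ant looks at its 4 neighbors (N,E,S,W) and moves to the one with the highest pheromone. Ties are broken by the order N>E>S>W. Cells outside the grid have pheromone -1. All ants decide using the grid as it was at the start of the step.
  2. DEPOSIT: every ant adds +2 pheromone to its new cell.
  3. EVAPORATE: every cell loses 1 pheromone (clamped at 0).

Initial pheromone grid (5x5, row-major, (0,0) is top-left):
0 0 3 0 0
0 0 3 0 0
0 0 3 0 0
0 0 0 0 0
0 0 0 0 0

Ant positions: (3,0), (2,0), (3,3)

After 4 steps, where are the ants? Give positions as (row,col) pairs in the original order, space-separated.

Step 1: ant0:(3,0)->N->(2,0) | ant1:(2,0)->N->(1,0) | ant2:(3,3)->N->(2,3)
  grid max=2 at (0,2)
Step 2: ant0:(2,0)->N->(1,0) | ant1:(1,0)->S->(2,0) | ant2:(2,3)->W->(2,2)
  grid max=3 at (2,2)
Step 3: ant0:(1,0)->S->(2,0) | ant1:(2,0)->N->(1,0) | ant2:(2,2)->N->(1,2)
  grid max=3 at (1,0)
Step 4: ant0:(2,0)->N->(1,0) | ant1:(1,0)->S->(2,0) | ant2:(1,2)->S->(2,2)
  grid max=4 at (1,0)

(1,0) (2,0) (2,2)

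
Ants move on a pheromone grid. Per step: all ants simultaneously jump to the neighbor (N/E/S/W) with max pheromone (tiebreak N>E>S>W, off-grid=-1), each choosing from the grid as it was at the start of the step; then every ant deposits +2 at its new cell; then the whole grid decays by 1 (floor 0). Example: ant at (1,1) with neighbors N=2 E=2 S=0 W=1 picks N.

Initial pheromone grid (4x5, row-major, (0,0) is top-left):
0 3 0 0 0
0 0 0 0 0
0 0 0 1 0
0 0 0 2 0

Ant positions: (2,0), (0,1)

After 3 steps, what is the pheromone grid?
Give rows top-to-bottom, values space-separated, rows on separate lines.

After step 1: ants at (1,0),(0,2)
  0 2 1 0 0
  1 0 0 0 0
  0 0 0 0 0
  0 0 0 1 0
After step 2: ants at (0,0),(0,1)
  1 3 0 0 0
  0 0 0 0 0
  0 0 0 0 0
  0 0 0 0 0
After step 3: ants at (0,1),(0,0)
  2 4 0 0 0
  0 0 0 0 0
  0 0 0 0 0
  0 0 0 0 0

2 4 0 0 0
0 0 0 0 0
0 0 0 0 0
0 0 0 0 0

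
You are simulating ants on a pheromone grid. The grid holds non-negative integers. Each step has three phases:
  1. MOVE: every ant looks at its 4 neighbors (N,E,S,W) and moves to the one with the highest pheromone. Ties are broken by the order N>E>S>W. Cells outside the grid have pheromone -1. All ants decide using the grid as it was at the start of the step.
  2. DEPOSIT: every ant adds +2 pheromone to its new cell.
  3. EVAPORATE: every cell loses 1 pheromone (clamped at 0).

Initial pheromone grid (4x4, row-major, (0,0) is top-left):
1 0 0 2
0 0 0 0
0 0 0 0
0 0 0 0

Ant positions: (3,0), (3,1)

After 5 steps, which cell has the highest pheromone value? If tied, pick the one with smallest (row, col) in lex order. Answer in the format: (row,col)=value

Answer: (2,0)=5

Derivation:
Step 1: ant0:(3,0)->N->(2,0) | ant1:(3,1)->N->(2,1)
  grid max=1 at (0,3)
Step 2: ant0:(2,0)->E->(2,1) | ant1:(2,1)->W->(2,0)
  grid max=2 at (2,0)
Step 3: ant0:(2,1)->W->(2,0) | ant1:(2,0)->E->(2,1)
  grid max=3 at (2,0)
Step 4: ant0:(2,0)->E->(2,1) | ant1:(2,1)->W->(2,0)
  grid max=4 at (2,0)
Step 5: ant0:(2,1)->W->(2,0) | ant1:(2,0)->E->(2,1)
  grid max=5 at (2,0)
Final grid:
  0 0 0 0
  0 0 0 0
  5 5 0 0
  0 0 0 0
Max pheromone 5 at (2,0)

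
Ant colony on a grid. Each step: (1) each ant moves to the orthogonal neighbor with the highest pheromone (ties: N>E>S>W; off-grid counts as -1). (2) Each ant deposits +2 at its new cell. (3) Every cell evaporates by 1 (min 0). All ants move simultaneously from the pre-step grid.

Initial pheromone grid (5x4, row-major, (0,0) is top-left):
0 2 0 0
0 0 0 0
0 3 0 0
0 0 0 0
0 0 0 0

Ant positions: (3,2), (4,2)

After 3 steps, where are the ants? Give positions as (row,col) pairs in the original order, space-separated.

Step 1: ant0:(3,2)->N->(2,2) | ant1:(4,2)->N->(3,2)
  grid max=2 at (2,1)
Step 2: ant0:(2,2)->W->(2,1) | ant1:(3,2)->N->(2,2)
  grid max=3 at (2,1)
Step 3: ant0:(2,1)->E->(2,2) | ant1:(2,2)->W->(2,1)
  grid max=4 at (2,1)

(2,2) (2,1)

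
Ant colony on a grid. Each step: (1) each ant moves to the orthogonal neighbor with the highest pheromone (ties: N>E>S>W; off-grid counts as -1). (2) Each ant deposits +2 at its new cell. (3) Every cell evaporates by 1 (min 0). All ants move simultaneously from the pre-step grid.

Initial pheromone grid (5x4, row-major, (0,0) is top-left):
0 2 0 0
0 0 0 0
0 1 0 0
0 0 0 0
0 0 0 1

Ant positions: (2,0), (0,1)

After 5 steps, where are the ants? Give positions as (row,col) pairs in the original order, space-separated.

Step 1: ant0:(2,0)->E->(2,1) | ant1:(0,1)->E->(0,2)
  grid max=2 at (2,1)
Step 2: ant0:(2,1)->N->(1,1) | ant1:(0,2)->W->(0,1)
  grid max=2 at (0,1)
Step 3: ant0:(1,1)->N->(0,1) | ant1:(0,1)->S->(1,1)
  grid max=3 at (0,1)
Step 4: ant0:(0,1)->S->(1,1) | ant1:(1,1)->N->(0,1)
  grid max=4 at (0,1)
Step 5: ant0:(1,1)->N->(0,1) | ant1:(0,1)->S->(1,1)
  grid max=5 at (0,1)

(0,1) (1,1)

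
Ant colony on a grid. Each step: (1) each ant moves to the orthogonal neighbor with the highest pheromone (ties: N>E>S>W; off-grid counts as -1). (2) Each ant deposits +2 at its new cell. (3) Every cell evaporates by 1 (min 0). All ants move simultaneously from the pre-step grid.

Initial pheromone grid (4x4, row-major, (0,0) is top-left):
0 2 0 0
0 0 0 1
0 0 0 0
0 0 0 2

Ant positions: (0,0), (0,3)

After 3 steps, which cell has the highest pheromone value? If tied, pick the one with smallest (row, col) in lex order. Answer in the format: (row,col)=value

Step 1: ant0:(0,0)->E->(0,1) | ant1:(0,3)->S->(1,3)
  grid max=3 at (0,1)
Step 2: ant0:(0,1)->E->(0,2) | ant1:(1,3)->N->(0,3)
  grid max=2 at (0,1)
Step 3: ant0:(0,2)->W->(0,1) | ant1:(0,3)->S->(1,3)
  grid max=3 at (0,1)
Final grid:
  0 3 0 0
  0 0 0 2
  0 0 0 0
  0 0 0 0
Max pheromone 3 at (0,1)

Answer: (0,1)=3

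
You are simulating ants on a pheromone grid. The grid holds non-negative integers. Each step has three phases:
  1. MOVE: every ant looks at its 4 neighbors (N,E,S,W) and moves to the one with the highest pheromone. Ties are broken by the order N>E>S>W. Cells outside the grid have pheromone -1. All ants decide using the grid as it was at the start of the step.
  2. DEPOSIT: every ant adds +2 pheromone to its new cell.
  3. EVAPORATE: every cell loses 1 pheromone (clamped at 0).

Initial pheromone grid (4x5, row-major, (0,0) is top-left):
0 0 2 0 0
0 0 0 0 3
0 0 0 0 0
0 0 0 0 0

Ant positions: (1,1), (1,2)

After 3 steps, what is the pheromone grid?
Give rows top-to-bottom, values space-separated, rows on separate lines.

After step 1: ants at (0,1),(0,2)
  0 1 3 0 0
  0 0 0 0 2
  0 0 0 0 0
  0 0 0 0 0
After step 2: ants at (0,2),(0,1)
  0 2 4 0 0
  0 0 0 0 1
  0 0 0 0 0
  0 0 0 0 0
After step 3: ants at (0,1),(0,2)
  0 3 5 0 0
  0 0 0 0 0
  0 0 0 0 0
  0 0 0 0 0

0 3 5 0 0
0 0 0 0 0
0 0 0 0 0
0 0 0 0 0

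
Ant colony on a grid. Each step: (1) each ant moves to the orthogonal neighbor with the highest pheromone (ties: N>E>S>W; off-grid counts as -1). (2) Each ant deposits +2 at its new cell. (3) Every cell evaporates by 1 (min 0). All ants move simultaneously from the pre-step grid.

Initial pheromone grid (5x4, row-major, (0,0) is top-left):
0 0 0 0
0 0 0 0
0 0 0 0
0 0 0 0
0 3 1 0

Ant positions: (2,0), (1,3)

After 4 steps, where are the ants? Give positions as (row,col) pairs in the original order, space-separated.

Step 1: ant0:(2,0)->N->(1,0) | ant1:(1,3)->N->(0,3)
  grid max=2 at (4,1)
Step 2: ant0:(1,0)->N->(0,0) | ant1:(0,3)->S->(1,3)
  grid max=1 at (0,0)
Step 3: ant0:(0,0)->E->(0,1) | ant1:(1,3)->N->(0,3)
  grid max=1 at (0,1)
Step 4: ant0:(0,1)->E->(0,2) | ant1:(0,3)->S->(1,3)
  grid max=1 at (0,2)

(0,2) (1,3)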